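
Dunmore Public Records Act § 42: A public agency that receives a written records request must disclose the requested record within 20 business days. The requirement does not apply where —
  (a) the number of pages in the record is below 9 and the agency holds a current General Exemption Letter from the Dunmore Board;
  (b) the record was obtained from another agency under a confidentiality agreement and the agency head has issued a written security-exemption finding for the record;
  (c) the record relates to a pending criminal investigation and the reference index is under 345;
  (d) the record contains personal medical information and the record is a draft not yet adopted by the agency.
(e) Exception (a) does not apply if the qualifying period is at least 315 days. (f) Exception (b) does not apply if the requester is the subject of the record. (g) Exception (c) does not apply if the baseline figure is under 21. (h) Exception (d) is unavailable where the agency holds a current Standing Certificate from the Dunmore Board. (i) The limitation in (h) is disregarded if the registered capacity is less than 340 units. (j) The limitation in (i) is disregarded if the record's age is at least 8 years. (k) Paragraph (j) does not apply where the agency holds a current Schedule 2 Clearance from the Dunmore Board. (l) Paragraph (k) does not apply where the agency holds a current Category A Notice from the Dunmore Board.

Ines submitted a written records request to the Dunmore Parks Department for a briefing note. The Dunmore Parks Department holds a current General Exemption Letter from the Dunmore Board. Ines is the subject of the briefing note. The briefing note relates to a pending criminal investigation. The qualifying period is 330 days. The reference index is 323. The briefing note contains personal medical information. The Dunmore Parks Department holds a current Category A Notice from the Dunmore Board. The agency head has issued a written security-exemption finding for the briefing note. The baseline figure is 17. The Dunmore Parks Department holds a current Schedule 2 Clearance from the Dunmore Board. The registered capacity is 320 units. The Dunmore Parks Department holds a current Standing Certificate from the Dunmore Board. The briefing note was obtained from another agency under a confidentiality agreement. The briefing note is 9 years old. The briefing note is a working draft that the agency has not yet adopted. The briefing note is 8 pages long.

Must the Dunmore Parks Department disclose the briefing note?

Yes — the Dunmore Parks Department must disclose the briefing note.

Exception (a) is satisfied on its face — the number of pages in the record is 8, below the 9 limit; a current General Exemption Letter is held. But: (e) operates against (a): the qualifying period is 330 days, meeting the 315 days threshold. Exception (a) does not apply.
Exception (b): the briefing note was obtained under a confidentiality agreement; a written security-exemption finding has been issued — every condition holds. Turning to paragraph (f): (f) operates against (b): Ines is the subject of the briefing note. So (b) is unavailable.
All of (c)'s requirements are met (the briefing note relates to a pending investigation; the reference index is 323, under the 345 limit). But: (g) is triggered — the baseline figure is 17, under the 21 limit. (c) is therefore removed.
Exception (d): the briefing note contains personal medical information; the briefing note is an unadopted draft — every condition holds. Turning to paragraphs (h)–(l): (h) operates against (d): a current Standing Certificate is held. (i) operates (the registered capacity is 320 units, less than the 340 units limit), but is itself disapplied by (j): (j) operates against (i): the record's age is 9 years, meeting the 8 years threshold. (k) is engaged (a current Schedule 2 Clearance is held), but is set aside by (l): (l) operates against (k): a current Category A Notice is held. So (d) is unavailable.
Every exception is unavailable, so the rule governs.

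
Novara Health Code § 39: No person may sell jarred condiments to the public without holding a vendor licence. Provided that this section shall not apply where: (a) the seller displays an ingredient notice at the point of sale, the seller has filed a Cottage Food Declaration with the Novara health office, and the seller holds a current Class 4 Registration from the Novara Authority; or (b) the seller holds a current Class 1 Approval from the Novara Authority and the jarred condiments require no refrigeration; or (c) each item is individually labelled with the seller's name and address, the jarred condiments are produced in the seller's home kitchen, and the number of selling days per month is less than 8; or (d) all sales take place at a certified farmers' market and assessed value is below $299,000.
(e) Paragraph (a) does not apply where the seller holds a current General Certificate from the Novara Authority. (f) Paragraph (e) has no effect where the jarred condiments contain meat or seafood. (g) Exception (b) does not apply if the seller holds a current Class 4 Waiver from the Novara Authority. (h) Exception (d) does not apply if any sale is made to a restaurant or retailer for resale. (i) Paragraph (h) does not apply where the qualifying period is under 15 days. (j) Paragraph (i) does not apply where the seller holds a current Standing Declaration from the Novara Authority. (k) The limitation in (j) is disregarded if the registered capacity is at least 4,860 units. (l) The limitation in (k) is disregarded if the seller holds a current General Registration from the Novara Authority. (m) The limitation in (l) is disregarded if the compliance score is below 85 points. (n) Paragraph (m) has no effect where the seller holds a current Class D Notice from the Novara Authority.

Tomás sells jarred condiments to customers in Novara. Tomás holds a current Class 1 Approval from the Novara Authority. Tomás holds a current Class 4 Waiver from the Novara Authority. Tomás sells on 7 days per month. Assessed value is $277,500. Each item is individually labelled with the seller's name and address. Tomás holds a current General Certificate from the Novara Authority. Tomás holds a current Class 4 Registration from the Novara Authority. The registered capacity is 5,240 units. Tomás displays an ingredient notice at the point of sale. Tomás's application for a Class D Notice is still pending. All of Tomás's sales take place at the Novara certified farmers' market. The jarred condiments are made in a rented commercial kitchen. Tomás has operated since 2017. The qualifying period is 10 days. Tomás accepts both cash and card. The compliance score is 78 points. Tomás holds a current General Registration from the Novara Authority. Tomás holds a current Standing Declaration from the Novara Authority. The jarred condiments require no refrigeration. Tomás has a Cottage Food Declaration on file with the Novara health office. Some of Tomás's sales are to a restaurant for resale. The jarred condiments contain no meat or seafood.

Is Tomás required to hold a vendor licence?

Exception (a) is satisfied on its face — an ingredient notice is displayed; a Cottage Food Declaration is on file; a current Class 4 Registration is held. Turning to paragraphs (e)–(f): (e) operates against (a): a current General Certificate is held. (f), which would lift (e), is not triggered — the jarred condiments contain no meat or seafood. (a) is therefore removed.
All of (b)'s requirements are met (a current Class 1 Approval is held; the jarred condiments are shelf-stable). Turning to paragraph (g): (g) is engaged — a current Class 4 Waiver is held. So (b) is unavailable.
Exception (c) does not apply: the jarred condiments are made in a commercial kitchen, not a home kitchen.
Exception (d) is satisfied on its face — all sales are at a certified farmers' market; assessed value is $277,500, below the $299,000 limit. Applying paragraphs (h)–(n): (h) would limit (d) — some sales are to a restaurant for resale — but (i) sets (h) aside: (i) operates against (h): the qualifying period is 10 days, under the 15 days limit. (j) would limit (i) — a current Standing Declaration is held — but (k) sets (j) aside: (k) operates — the registered capacity is 5,240 units, meeting the 4,860 units threshold. (l) would limit (k) — a current General Registration is held — but (m) sets (l) aside: (m) is engaged — the compliance score is 78 points, below the 85 points limit. (n) does not operate here (the Class D Notice is not current), so (m) stands. (d) remains available.

No — exception (d) applies; Tomás is not required to hold a vendor licence.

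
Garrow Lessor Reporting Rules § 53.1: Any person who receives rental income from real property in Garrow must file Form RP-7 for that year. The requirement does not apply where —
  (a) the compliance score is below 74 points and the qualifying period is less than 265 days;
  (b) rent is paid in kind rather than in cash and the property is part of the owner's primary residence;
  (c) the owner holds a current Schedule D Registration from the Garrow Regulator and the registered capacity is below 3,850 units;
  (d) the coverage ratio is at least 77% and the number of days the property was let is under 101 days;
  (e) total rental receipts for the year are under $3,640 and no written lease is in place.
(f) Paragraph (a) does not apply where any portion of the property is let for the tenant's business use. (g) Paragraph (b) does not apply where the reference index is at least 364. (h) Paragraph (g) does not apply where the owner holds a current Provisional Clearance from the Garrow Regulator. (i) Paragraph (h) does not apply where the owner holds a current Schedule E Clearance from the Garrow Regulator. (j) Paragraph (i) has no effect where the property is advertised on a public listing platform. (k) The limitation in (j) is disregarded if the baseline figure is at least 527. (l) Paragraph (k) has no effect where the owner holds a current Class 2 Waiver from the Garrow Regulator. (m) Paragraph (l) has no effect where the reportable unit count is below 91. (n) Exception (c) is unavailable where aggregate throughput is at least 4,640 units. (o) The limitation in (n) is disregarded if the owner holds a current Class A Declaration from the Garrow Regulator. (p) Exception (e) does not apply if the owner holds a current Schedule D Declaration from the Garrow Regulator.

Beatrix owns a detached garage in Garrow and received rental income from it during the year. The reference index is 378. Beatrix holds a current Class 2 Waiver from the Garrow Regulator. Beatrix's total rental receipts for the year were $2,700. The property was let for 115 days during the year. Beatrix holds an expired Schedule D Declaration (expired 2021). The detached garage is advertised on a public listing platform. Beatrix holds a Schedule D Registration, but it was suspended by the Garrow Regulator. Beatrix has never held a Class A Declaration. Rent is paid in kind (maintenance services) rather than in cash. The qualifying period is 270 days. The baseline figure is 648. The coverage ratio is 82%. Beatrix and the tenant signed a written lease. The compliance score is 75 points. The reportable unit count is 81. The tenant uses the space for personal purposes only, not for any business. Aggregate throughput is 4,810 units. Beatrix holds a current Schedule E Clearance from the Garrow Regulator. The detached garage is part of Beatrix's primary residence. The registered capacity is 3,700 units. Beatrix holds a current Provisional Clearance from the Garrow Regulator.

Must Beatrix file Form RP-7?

Yes — Beatrix must file Form RP-7.

Exception (a) does not apply: the compliance score is 75 points, not below 74 points.
Exception (b): rent is paid in kind; the detached garage is part of the primary residence — every condition holds. However, paragraphs (g)–(m) must be considered: (g) operates against (b): the reference index is 378, meeting the 364 threshold. (h) would limit (g) — a current Provisional Clearance is held — but (i) sets (h) aside: (i) applies — a current Schedule E Clearance is held. (j) would limit (i) — the property is publicly advertised — but (k) sets (j) aside: (k) is triggered — the baseline figure is 648, meeting the 527 threshold. (l) is engaged (a current Class 2 Waiver is held), but is set aside by (m): (m) is triggered — the reportable unit count is 81, below the 91 limit. So (b) is unavailable.
Exception (c) does not apply: there is no Schedule D Registration in force.
Exception (d) fails — the number of days the property was let is 115 days, not under 101 days.
Exception (e) does not apply: a written lease is in place.
No exception displaces § 53.1.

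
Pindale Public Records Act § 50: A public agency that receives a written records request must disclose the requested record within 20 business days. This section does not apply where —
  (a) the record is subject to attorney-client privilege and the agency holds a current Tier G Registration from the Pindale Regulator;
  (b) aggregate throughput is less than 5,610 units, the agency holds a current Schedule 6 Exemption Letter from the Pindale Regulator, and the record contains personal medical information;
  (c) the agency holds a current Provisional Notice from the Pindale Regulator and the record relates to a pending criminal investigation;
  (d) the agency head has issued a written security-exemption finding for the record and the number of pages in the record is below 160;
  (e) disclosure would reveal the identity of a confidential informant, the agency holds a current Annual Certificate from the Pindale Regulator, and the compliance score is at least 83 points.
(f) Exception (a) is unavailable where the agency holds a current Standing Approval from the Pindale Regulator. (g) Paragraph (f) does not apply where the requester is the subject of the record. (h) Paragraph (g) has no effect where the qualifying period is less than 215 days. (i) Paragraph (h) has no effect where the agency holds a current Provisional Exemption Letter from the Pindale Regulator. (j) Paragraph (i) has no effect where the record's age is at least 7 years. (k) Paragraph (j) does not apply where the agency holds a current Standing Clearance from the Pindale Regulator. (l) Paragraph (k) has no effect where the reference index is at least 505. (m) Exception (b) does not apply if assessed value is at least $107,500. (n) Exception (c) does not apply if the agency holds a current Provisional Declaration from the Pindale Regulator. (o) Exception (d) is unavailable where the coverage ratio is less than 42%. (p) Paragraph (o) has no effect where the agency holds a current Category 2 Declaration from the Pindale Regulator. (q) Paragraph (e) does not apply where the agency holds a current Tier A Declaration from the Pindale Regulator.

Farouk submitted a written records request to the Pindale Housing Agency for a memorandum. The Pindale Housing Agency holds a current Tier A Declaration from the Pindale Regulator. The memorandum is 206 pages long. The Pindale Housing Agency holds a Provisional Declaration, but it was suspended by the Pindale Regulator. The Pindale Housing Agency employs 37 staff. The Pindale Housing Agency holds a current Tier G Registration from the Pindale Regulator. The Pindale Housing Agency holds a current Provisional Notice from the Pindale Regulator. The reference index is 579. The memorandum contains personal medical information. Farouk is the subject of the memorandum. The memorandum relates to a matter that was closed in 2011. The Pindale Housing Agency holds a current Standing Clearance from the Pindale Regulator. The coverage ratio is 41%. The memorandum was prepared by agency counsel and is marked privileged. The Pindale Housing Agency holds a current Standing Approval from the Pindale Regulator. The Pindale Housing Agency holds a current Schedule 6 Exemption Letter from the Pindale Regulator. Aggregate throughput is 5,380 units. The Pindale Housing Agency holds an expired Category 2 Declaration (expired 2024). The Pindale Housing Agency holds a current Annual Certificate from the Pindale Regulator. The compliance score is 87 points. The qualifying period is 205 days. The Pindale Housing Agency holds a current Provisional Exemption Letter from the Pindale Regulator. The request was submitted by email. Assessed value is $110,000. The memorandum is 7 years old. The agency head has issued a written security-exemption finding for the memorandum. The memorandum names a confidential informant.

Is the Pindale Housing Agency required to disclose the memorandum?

Exception (a) is satisfied on its face — the memorandum is privileged; a current Tier G Registration is held. But: (f) applies — a current Standing Approval is held. (g) applies (Farouk is the subject of the memorandum), but is displaced by (h): (h) operates against (g): the qualifying period is 205 days, less than the 215 days limit. (i) applies (a current Provisional Exemption Letter is held), but is displaced by (j): (j) operates against (i): the record's age is 7 years, meeting the 7 years threshold. (k) is engaged (a current Standing Clearance is held), but is set aside by (l): (l) is engaged — the reference index is 579, meeting the 505 threshold. (a) is therefore removed.
Exception (b) is satisfied on its face — aggregate throughput is 5,380 units, less than the 5,610 units limit; a current Schedule 6 Exemption Letter is held; the memorandum contains personal medical information. However, paragraph (m) must be considered: (m) operates against (b): assessed value is $110,000, meeting the $107,500 threshold. (b) is therefore removed.
Exception (c) fails — the memorandum relates to a closed matter.
Exception (d) requires that the number of pages in the record is below 160; but the number of pages in the record is 206, not below 160, so (d) is unavailable.
Exception (e): the memorandum names a confidential informant; a current Annual Certificate is held; the compliance score is 87 points, meeting the 83 points threshold — every condition holds. But applying paragraph (q): (q) operates against (e): a current Tier A Declaration is held. Exception (e) does not apply.
None of the exceptions is available; § 50 applies in full.

Yes — the Pindale Housing Agency must disclose the memorandum.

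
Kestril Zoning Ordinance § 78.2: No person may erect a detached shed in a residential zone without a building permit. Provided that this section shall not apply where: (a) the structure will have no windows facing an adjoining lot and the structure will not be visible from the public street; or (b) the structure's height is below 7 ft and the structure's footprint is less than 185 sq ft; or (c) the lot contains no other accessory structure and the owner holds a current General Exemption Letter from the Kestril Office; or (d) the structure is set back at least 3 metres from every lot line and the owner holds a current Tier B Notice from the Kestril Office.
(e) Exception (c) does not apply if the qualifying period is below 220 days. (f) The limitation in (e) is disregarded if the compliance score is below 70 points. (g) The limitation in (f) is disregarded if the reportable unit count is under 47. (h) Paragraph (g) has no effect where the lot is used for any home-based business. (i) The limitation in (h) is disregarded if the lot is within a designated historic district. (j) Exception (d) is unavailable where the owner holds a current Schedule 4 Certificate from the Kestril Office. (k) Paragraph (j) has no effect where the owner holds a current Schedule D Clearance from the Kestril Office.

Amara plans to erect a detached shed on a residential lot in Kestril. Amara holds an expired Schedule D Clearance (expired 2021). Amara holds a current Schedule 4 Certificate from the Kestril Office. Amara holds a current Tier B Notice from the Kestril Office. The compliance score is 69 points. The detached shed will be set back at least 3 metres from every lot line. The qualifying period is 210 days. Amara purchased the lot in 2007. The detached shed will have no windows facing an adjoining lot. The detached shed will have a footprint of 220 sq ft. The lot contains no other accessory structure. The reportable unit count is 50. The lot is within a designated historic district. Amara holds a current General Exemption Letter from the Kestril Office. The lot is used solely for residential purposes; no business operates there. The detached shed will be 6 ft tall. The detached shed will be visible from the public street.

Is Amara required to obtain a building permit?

No — exception (c) applies; Amara does not need a building permit.

Exception (a) fails — the structure will be visible from the street.
Exception (b) fails — the structure's footprint is 220 sq ft, not less than 185 sq ft.
Exception (c): the lot has no other accessory structure; a current General Exemption Letter is held — every condition holds. Considering the limiting provisions: (e) is triggered (the qualifying period is 210 days, below the 220 days limit), but yields to (f): (f) operates against (e): the compliance score is 69 points, below the 70 points limit. (g), which would lift (f), is inapplicable — the reportable unit count is 50, not under 47. Exception (c) stands.
All of (d)'s requirements are met (the setback is at least 3 m on every side; a current Tier B Notice is held). But applying paragraphs (j)–(k): (j) operates against (d): a current Schedule 4 Certificate is held. (k) is not triggered (the Schedule D Clearance is not current), so (j) stands. (d) is therefore removed.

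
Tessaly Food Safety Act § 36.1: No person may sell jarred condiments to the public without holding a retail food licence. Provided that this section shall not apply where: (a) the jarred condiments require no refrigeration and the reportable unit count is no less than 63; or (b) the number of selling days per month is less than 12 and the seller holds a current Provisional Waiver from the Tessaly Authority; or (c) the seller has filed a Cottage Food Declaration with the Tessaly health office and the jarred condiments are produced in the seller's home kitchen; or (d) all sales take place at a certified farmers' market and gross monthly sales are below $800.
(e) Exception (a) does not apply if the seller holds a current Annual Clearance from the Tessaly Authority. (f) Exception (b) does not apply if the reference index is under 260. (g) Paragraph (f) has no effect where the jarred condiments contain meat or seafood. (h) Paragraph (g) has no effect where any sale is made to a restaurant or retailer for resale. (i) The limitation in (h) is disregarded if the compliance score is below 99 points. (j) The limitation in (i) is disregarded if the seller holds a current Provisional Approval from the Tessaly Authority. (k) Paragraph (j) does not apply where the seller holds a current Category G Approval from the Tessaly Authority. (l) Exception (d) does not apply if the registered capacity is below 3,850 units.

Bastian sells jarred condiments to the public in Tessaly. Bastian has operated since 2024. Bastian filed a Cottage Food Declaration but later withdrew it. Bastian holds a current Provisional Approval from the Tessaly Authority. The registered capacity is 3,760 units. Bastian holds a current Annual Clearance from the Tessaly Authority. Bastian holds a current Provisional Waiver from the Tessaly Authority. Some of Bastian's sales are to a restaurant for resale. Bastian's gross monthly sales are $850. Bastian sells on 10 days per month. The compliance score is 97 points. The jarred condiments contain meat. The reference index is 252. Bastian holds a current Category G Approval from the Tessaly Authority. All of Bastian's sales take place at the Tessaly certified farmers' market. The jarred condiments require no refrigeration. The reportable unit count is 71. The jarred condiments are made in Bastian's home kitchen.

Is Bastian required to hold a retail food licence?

Exception (a)'s conditions are all satisfied: the jarred condiments are shelf-stable; the reportable unit count is 71, meeting the 63 threshold. Turning to paragraph (e): (e) operates — a current Annual Clearance is held. (a) is therefore removed.
Exception (b)'s conditions are all satisfied: the number of selling days per month is 10, less than the 12 limit; a current Provisional Waiver is held. As to paragraphs (f)–(k): (f) would limit (b) — the reference index is 252, under the 260 limit — but (g) sets (f) aside: (g) applies — the jarred condiments contain meat. (h) applies (some sales are to a restaurant for resale), but is set aside by (i): (i) is triggered — the compliance score is 97 points, below the 99 points limit. (j) is triggered (a current Provisional Approval is held), but yields to (k): (k) operates against (j): a current Category G Approval is held. (b) remains available.
Exception (c) requires that the seller has filed a Cottage Food Declaration with the Tessaly health office; but the Cottage Food Declaration was withdrawn, so (c) is unavailable.
Exception (d) does not apply: gross monthly sales are $850, not below $800.

No — exception (b) applies; Bastian is not required to hold a retail food licence.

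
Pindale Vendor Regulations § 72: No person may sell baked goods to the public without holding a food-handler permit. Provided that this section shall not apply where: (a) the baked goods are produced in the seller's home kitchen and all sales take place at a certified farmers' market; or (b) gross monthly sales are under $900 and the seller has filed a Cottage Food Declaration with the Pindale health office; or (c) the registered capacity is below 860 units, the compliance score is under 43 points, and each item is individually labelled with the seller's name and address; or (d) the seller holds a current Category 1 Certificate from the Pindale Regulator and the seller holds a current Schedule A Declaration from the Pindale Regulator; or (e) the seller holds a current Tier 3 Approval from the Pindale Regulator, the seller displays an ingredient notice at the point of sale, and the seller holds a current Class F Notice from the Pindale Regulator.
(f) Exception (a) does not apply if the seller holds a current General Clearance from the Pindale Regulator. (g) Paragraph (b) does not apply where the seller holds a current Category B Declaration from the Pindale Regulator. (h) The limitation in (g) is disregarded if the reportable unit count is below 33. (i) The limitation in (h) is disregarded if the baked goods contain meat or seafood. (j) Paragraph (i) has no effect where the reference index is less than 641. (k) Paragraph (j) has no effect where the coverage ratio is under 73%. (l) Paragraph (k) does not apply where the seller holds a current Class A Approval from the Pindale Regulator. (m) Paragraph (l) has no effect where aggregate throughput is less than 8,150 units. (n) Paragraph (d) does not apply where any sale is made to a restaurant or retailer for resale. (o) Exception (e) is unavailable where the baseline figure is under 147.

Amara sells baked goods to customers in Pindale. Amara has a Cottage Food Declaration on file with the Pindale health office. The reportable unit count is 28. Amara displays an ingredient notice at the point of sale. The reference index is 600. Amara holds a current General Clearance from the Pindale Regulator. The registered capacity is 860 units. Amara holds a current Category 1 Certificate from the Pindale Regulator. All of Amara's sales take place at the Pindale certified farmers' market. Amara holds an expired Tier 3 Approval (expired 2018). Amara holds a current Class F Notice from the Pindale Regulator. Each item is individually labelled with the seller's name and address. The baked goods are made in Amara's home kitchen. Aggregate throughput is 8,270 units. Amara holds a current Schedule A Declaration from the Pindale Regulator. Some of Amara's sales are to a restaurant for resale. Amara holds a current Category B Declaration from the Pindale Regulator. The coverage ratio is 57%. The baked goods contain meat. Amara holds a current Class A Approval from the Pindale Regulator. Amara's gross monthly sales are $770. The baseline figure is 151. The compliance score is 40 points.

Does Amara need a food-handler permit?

Exception (a) is satisfied on its face — the baked goods are home-kitchen produced; all sales are at a certified farmers' market. However, paragraph (f) must be considered: (f) is engaged — a current General Clearance is held. So (a) is unavailable.
All of (b)'s requirements are met (gross monthly sales are $770, under the $900 limit; a Cottage Food Declaration is on file). Under paragraphs (g)–(m): (g) would limit (b) — a current Category B Declaration is held — but (h) sets (g) aside: (h) operates against (g): the reportable unit count is 28, below the 33 limit. (i) would limit (h) — the baked goods contain meat — but (j) sets (i) aside: (j) operates against (i): the reference index is 600, less than the 641 limit. (k) operates (the coverage ratio is 57%, under the 73% limit), but is displaced by (l): (l) operates against (k): a current Class A Approval is held. (m), which would lift (l), is not triggered — aggregate throughput is 8,270 units, not less than 8,150 units. (b) remains available.
Exception (c) does not apply: the registered capacity is 860 units, not below 860 units.
All of (d)'s requirements are met (a current Category 1 Certificate is held; a current Schedule A Declaration is held). But: (n) is engaged — some sales are to a restaurant for resale. So (d) is unavailable.
Exception (e) does not apply: no current Tier 3 Approval is held.

No — exception (b) applies; Amara is not required to hold a food-handler permit.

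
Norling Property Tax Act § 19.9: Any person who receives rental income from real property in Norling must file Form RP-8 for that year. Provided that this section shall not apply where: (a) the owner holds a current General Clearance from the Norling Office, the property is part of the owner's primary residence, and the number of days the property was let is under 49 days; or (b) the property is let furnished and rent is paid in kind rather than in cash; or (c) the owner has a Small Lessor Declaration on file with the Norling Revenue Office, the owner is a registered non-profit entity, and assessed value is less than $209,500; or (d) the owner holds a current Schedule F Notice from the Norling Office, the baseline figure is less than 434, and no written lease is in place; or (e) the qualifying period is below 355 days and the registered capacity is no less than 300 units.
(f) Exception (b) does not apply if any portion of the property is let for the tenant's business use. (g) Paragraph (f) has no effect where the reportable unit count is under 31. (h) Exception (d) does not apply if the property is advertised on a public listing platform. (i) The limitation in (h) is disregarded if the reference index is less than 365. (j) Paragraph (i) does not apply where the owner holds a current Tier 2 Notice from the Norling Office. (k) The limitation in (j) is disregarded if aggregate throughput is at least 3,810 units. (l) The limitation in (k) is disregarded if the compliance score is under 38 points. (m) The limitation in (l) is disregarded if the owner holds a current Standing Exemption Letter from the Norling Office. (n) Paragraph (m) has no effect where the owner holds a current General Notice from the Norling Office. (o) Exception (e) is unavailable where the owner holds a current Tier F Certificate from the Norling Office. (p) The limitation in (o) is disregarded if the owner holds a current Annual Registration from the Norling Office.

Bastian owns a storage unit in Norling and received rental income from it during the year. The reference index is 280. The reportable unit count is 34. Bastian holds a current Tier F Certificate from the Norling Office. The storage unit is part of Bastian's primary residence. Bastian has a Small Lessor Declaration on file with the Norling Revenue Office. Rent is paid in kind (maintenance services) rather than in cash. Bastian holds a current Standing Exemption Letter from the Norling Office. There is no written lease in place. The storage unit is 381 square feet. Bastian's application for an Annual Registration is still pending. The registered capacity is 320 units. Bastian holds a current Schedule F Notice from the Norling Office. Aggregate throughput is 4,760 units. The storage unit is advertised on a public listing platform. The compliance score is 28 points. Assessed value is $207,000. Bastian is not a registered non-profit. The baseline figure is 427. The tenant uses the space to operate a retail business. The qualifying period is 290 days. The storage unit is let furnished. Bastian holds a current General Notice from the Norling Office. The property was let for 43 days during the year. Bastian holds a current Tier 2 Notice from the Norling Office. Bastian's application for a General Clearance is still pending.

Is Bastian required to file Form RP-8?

Exception (a) requires that the owner holds a current General Clearance from the Norling Office; but no current General Clearance is held, so (a) is unavailable.
Exception (b): the property is let furnished; rent is paid in kind — every condition holds. But: (f) operates against (b): the space is let for business use. (g) is not engaged (the reportable unit count is 34, not under 31), so (f) stands. (b) is therefore removed.
Exception (c) does not apply: Bastian is not a registered non-profit.
Exception (d)'s conditions are all satisfied: a current Schedule F Notice is held; the baseline figure is 427, less than the 434 limit; there is no written lease. Turning to paragraphs (h)–(n): (h) operates against (d): the property is publicly advertised. (i) would limit (h) — the reference index is 280, less than the 365 limit — but (j) sets (i) aside: (j) operates — a current Tier 2 Notice is held. (k) would limit (j) — aggregate throughput is 4,760 units, meeting the 3,810 units threshold — but (l) sets (k) aside: (l) is engaged — the compliance score is 28 points, under the 38 points limit. (m) would limit (l) — a current Standing Exemption Letter is held — but (n) sets (m) aside: (n) operates against (m): a current General Notice is held. (d) is therefore removed.
Exception (e)'s conditions are all satisfied: the qualifying period is 290 days, below the 355 days limit; the registered capacity is 320 units, meeting the 300 units threshold. But applying paragraphs (o)–(p): (o) is triggered — a current Tier F Certificate is held. (p) is not engaged (there is no Annual Registration in force), so (o) stands. (e) is therefore removed.
None of the exceptions is available; § 19.9 applies in full.

Yes — Bastian must file Form RP-8.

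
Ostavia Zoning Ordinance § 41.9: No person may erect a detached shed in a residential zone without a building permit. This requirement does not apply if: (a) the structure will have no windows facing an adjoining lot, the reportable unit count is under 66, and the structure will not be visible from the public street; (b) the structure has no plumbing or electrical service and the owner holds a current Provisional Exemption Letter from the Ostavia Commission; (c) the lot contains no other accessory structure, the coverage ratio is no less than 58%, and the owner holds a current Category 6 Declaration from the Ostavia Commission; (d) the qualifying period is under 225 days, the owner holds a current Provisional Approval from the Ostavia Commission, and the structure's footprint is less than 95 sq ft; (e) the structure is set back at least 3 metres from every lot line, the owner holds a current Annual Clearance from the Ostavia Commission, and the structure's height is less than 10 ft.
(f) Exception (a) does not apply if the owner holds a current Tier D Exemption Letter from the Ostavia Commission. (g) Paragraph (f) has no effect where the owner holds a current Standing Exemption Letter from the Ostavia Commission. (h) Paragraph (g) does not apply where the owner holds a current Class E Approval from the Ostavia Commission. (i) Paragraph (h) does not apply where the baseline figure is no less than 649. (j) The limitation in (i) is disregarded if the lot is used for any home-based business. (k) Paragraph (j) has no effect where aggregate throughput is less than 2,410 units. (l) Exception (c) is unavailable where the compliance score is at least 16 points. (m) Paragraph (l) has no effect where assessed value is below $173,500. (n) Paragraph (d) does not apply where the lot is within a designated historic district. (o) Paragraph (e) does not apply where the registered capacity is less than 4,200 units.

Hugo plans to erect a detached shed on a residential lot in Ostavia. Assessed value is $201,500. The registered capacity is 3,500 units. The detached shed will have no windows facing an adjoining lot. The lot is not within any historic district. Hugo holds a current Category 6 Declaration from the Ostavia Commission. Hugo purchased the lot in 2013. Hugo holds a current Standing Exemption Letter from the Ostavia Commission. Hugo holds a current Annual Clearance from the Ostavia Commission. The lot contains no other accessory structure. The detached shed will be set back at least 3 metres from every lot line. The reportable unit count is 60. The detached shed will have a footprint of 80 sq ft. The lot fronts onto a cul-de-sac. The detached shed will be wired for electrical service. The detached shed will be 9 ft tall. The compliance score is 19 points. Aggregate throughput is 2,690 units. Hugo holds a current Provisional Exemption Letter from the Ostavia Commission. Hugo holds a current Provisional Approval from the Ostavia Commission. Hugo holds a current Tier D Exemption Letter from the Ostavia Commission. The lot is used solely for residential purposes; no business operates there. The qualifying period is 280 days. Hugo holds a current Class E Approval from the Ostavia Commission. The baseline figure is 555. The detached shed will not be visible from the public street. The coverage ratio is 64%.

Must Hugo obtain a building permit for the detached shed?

Exception (a) is satisfied on its face — no windows face an adjoining lot; the reportable unit count is 60, under the 66 limit; the structure will not be visible from the street. But: (f) operates against (a): a current Tier D Exemption Letter is held. (g) operates (a current Standing Exemption Letter is held), but is overridden by (h): (h) is triggered — a current Class E Approval is held. (i), which would lift (h), does not operate here — the baseline figure is 555, short of 649. So (a) is unavailable.
Exception (b) fails — electrical service is planned.
Exception (c)'s conditions are all satisfied: the lot has no other accessory structure; the coverage ratio is 64%, meeting the 58% threshold; a current Category 6 Declaration is held. However, paragraphs (l)–(m) must be considered: (l) operates against (c): the compliance score is 19 points, meeting the 16 points threshold. (m) does not operate here (assessed value is $201,500, not below $173,500), so (l) stands. (c) is therefore removed.
Exception (d) fails — the qualifying period is 280 days, not under 225 days.
Exception (e): the setback is at least 3 m on every side; a current Annual Clearance is held; the structure's height is 9 ft, less than the 10 ft limit — every condition holds. But: (o) is engaged — the registered capacity is 3,500 units, less than the 4,200 units limit. Exception (e) does not apply.
No exception displaces § 41.9.

Yes — Hugo must obtain a building permit.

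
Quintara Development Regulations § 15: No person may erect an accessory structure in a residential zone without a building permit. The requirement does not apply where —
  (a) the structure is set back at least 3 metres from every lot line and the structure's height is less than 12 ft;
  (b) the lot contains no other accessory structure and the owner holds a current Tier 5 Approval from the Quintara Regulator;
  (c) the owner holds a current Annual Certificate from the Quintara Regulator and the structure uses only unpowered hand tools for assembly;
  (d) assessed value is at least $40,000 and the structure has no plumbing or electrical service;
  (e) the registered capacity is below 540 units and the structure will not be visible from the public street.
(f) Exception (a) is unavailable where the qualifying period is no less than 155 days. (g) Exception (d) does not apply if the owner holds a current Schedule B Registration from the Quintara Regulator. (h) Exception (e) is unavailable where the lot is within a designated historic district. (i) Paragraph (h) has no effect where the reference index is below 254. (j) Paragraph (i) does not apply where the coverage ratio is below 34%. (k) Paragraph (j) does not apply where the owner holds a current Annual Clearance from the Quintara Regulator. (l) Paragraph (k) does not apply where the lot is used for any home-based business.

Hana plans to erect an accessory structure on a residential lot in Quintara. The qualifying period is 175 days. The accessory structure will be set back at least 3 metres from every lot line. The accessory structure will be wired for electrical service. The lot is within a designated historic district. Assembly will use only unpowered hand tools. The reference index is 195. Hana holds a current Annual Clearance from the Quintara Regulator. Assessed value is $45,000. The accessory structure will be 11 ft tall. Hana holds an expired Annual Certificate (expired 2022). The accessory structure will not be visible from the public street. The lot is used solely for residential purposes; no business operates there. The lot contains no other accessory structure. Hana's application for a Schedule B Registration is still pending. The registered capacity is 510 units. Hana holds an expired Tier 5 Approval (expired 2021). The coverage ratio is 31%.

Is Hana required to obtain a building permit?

No — exception (e) applies; Hana does not need a building permit.

All of (a)'s requirements are met (the setback is at least 3 m on every side; the structure's height is 11 ft, less than the 12 ft limit). However, paragraph (f) must be considered: (f) operates — the qualifying period is 175 days, meeting the 155 days threshold. So (a) is unavailable.
Exception (b) does not apply: there is no Tier 5 Approval in force.
Exception (c) fails — no current Annual Certificate is held.
Exception (d) fails — electrical service is planned.
All of (e)'s requirements are met (the registered capacity is 510 units, below the 540 units limit; the structure will not be visible from the street). As to paragraphs (h)–(l): (h) is triggered (the lot is in a historic district), but is displaced by (i): (i) applies — the reference index is 195, below the 254 limit. (j) would limit (i) — the coverage ratio is 31%, below the 34% limit — but (k) sets (j) aside: (k) is triggered — a current Annual Clearance is held. (l) is not engaged (the lot is solely residential), so (k) stands. So (e) applies.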